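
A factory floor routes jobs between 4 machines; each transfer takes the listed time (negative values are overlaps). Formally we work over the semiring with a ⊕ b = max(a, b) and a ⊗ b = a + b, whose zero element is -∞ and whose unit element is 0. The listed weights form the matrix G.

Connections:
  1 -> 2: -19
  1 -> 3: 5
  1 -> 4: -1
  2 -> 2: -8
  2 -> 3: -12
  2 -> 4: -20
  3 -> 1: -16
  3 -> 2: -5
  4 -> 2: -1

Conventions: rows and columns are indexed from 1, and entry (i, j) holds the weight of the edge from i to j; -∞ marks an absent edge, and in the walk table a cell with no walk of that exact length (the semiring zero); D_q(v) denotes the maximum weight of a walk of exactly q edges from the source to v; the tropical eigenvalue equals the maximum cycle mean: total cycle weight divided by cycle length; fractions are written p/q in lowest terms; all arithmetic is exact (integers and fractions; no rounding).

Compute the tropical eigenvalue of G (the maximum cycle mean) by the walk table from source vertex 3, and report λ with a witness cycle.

q=0: [-∞, -∞, 0, -∞]
q=1: [-16, -5, -∞, -∞]
q=2: [-∞, -13, -11, -17]
q=3: [-27, -16, -25, -33]
q=4: [-41, -24, -22, -28]
Optimal cycle mean attained by: cycle 1->3->1, total 5 + (-16), length 2.
Answer: λ = -11/2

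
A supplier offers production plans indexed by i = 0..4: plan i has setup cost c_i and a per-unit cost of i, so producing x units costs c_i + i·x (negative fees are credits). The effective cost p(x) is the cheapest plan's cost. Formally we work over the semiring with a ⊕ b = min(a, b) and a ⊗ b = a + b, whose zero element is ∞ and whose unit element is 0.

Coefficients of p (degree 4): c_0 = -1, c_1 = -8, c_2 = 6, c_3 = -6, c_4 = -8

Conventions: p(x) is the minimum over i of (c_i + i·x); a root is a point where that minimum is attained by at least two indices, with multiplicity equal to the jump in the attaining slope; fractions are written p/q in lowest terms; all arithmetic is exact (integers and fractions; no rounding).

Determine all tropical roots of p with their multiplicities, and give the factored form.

hull edge (i=0, c=-1) to (i=1, c=-8): slope -7, span 1
hull edge (i=1, c=-8) to (i=4, c=-8): slope 0, span 3
Factored form: p(x) = -8 ⊗ (x ⊕ 0) ⊗ (x ⊕ 0) ⊗ (x ⊕ 0) ⊗ (x ⊕ 7)
Answer: roots = 0 (mult 3), 7 (mult 1)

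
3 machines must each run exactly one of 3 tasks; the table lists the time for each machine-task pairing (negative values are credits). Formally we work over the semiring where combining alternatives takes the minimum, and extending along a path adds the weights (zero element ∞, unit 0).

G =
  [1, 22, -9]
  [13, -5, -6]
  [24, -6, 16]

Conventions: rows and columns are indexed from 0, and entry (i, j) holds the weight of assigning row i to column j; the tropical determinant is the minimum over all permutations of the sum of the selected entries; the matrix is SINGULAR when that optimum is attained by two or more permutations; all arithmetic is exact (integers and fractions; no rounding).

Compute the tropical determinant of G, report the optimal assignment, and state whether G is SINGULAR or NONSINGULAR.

σ = (0, 1, 2): 1 + (-5) + 16 = 12
σ = (0, 2, 1): 1 + (-6) + (-6) = -11
σ = (1, 0, 2): 22 + 13 + 16 = 51
σ = (1, 2, 0): 22 + (-6) + 24 = 40
σ = (2, 0, 1): (-9) + 13 + (-6) = -2
σ = (2, 1, 0): (-9) + (-5) + 24 = 10
Optimal value attained by: σ = (0, 2, 1).
Answer: det⊕(G) = -11; verdict: NONSINGULAR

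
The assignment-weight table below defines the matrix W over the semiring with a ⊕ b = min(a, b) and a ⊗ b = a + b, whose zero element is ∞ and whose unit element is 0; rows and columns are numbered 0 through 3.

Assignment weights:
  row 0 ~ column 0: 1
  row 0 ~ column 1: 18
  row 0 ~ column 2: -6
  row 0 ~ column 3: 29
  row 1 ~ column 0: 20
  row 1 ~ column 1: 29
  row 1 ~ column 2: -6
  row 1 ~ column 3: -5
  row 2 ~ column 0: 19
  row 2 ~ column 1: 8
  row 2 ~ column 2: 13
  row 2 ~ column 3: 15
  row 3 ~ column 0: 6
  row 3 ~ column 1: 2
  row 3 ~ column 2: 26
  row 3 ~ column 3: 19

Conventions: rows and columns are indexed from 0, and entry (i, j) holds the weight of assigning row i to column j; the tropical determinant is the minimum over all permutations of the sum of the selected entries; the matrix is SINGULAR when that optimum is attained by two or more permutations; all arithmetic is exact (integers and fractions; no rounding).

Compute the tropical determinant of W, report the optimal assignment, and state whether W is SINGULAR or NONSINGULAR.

σ = (0, 1, 2, 3): 1 + 29 + 13 + 19 = 62
σ = (0, 1, 3, 2): 1 + 29 + 15 + 26 = 71
σ = (0, 2, 1, 3): 1 + (-6) + 8 + 19 = 22
σ = (0, 2, 3, 1): 1 + (-6) + 15 + 2 = 12
σ = (0, 3, 1, 2): 1 + (-5) + 8 + 26 = 30
σ = (0, 3, 2, 1): 1 + (-5) + 13 + 2 = 11
σ = (1, 0, 2, 3): 18 + 20 + 13 + 19 = 70
σ = (1, 0, 3, 2): 18 + 20 + 15 + 26 = 79
σ = (1, 2, 0, 3): 18 + (-6) + 19 + 19 = 50
σ = (1, 2, 3, 0): 18 + (-6) + 15 + 6 = 33
σ = (1, 3, 0, 2): 18 + (-5) + 19 + 26 = 58
σ = (1, 3, 2, 0): 18 + (-5) + 13 + 6 = 32
σ = (2, 0, 1, 3): (-6) + 20 + 8 + 19 = 41
σ = (2, 0, 3, 1): (-6) + 20 + 15 + 2 = 31
σ = (2, 1, 0, 3): (-6) + 29 + 19 + 19 = 61
σ = (2, 1, 3, 0): (-6) + 29 + 15 + 6 = 44
σ = (2, 3, 0, 1): (-6) + (-5) + 19 + 2 = 10
σ = (2, 3, 1, 0): (-6) + (-5) + 8 + 6 = 3
σ = (3, 0, 1, 2): 29 + 20 + 8 + 26 = 83
σ = (3, 0, 2, 1): 29 + 20 + 13 + 2 = 64
σ = (3, 1, 0, 2): 29 + 29 + 19 + 26 = 103
σ = (3, 1, 2, 0): 29 + 29 + 13 + 6 = 77
σ = (3, 2, 0, 1): 29 + (-6) + 19 + 2 = 44
σ = (3, 2, 1, 0): 29 + (-6) + 8 + 6 = 37
Optimal value attained by: σ = (2, 3, 1, 0).
Answer: det⊕(W) = 3; verdict: NONSINGULAR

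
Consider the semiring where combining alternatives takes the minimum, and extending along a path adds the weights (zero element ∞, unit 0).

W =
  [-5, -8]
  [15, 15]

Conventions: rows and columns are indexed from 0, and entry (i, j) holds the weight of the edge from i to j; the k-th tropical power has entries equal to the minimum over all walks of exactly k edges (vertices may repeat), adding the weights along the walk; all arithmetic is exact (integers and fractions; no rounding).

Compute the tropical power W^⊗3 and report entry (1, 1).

W^⊗2:
  [-10, -13]
  [10, 7]
W^⊗3:
  [-15, -18]
  [5, 2]
Key observation: the optimum is the walk 1->0->0->1, with weight 15 + (-5) + (-8) = 2.
Optimal value attained by: walk 1->0->0->1.
Answer: (W^⊗3)[1][1] = 2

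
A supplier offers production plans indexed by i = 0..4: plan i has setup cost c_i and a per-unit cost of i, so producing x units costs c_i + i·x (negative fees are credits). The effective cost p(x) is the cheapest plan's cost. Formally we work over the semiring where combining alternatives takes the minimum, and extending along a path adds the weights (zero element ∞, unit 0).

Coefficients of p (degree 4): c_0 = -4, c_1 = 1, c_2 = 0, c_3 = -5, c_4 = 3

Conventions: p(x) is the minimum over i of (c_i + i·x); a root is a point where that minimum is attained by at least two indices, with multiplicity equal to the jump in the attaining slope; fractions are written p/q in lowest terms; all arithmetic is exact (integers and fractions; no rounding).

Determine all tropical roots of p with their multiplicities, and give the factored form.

hull edge (i=0, c=-4) to (i=3, c=-5): slope -1/3, span 3
hull edge (i=3, c=-5) to (i=4, c=3): slope 8, span 1
Factored form: p(x) = 3 ⊗ (x ⊕ (-8)) ⊗ (x ⊕ 1/3) ⊗ (x ⊕ 1/3) ⊗ (x ⊕ 1/3)
Answer: roots = -8 (mult 1), 1/3 (mult 3)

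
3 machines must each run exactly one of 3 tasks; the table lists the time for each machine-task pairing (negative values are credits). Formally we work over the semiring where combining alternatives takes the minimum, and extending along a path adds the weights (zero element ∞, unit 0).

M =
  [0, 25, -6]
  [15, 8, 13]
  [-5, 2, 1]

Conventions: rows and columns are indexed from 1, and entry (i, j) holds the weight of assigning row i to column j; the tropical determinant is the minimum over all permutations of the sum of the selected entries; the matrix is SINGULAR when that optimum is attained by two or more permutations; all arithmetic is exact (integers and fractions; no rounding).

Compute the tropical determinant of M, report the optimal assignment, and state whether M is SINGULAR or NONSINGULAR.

σ = (1, 2, 3): 0 + 8 + 1 = 9
σ = (1, 3, 2): 0 + 13 + 2 = 15
σ = (2, 1, 3): 25 + 15 + 1 = 41
σ = (2, 3, 1): 25 + 13 + (-5) = 33
σ = (3, 1, 2): (-6) + 15 + 2 = 11
σ = (3, 2, 1): (-6) + 8 + (-5) = -3
Optimal value attained by: σ = (3, 2, 1).
Answer: det⊕(M) = -3; verdict: NONSINGULAR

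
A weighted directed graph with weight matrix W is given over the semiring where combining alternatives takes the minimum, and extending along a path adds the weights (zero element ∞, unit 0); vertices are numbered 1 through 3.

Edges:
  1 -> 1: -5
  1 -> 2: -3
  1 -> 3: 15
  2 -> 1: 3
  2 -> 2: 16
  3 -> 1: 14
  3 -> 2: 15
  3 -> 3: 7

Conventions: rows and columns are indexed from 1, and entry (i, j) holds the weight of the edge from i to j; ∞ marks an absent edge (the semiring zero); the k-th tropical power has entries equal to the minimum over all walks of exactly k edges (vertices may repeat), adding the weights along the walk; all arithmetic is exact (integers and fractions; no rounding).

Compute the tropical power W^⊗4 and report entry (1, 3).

W^⊗2:
  [-10, -8, 10]
  [-2, 0, 18]
  [9, 11, 14]
W^⊗3:
  [-15, -13, 5]
  [-7, -5, 13]
  [4, 6, 21]
W^⊗4:
  [-20, -18, 0]
  [-12, -10, 8]
  [-1, 1, 19]
Key observation: the optimum is the walk 1->1->1->1->3, with weight (-5) + (-5) + (-5) + 15 = 0.
Optimal value attained by: walk 1->1->1->1->3.
Answer: (W^⊗4)[1][3] = 0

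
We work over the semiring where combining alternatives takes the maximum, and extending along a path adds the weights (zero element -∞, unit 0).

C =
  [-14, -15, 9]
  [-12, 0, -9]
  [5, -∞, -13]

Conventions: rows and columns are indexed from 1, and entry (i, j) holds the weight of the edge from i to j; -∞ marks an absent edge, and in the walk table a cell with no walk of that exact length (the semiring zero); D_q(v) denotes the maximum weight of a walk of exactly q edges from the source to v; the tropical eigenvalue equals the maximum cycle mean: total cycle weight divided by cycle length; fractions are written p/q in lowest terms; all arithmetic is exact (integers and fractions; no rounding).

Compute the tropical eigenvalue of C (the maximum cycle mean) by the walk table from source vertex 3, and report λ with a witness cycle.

q=0: [-∞, -∞, 0]
q=1: [5, -∞, -13]
q=2: [-8, -10, 14]
q=3: [19, -10, 1]
Optimal cycle mean attained by: cycle 1->3->1, total 9 + 5, length 2.
Answer: λ = 7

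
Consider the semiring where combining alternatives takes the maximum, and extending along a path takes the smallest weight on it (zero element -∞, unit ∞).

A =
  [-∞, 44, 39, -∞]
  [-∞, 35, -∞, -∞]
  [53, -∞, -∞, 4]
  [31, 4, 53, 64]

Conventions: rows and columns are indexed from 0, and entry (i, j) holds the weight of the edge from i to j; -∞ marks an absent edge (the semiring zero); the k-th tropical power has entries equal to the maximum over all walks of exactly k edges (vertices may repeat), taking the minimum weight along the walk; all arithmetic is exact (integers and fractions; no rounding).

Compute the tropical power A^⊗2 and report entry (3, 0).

A^⊗2:
  [39, 35, -∞, 4]
  [-∞, 35, -∞, -∞]
  [4, 44, 39, 4]
  [53, 31, 53, 64]
Key observation: the optimum is the walk 3->2->0, with weight 53 min 53 = 53.
Optimal value attained by: walk 3->2->0.
Answer: (A^⊗2)[3][0] = 53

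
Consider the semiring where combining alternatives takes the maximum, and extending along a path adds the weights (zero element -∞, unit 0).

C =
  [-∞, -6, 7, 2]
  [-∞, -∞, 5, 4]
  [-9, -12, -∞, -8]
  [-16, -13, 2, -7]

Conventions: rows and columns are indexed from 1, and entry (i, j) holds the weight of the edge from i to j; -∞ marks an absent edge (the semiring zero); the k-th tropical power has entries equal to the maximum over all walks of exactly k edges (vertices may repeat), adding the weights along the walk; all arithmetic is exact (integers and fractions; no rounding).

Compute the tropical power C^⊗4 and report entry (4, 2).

C^⊗2:
  [-2, -5, 4, -1]
  [-4, -7, 6, -3]
  [-24, -15, -2, -7]
  [-7, -10, -5, -6]
C^⊗3:
  [-5, -8, 5, 0]
  [-3, -6, 3, -2]
  [-11, -14, -5, -10]
  [-14, -13, 0, -5]
C^⊗4:
  [-4, -7, 2, -3]
  [-6, -9, 4, -1]
  [-14, -17, -4, -9]
  [-9, -12, -3, -8]
Key observation: the optimum is the walk 4->3->1->3->2, with weight 2 + (-9) + 7 + (-12) = -12.
Optimal value attained by: walk 4->3->1->3->2.
Answer: (C^⊗4)[4][2] = -12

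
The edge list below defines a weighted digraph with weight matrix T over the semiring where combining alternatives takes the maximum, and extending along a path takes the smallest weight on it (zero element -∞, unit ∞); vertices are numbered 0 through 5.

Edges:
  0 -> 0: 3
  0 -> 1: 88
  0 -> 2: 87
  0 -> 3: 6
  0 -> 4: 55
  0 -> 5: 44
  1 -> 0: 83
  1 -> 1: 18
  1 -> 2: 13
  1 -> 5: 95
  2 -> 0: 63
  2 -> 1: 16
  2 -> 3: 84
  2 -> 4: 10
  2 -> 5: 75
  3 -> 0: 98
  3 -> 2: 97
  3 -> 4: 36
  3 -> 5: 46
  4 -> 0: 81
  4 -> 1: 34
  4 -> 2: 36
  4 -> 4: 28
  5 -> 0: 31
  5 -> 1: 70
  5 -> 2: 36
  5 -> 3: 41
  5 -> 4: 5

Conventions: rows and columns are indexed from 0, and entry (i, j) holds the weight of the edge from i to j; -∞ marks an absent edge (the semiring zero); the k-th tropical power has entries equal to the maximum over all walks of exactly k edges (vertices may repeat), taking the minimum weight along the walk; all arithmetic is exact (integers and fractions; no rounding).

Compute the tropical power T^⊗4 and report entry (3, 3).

T^⊗2:
  [83, 44, 36, 84, 28, 88]
  [31, 83, 83, 41, 55, 44]
  [84, 70, 84, 41, 55, 46]
  [63, 88, 87, 84, 55, 75]
  [36, 81, 81, 36, 55, 44]
  [70, 31, 41, 36, 36, 70]
T^⊗3:
  [84, 83, 84, 41, 55, 46]
  [83, 44, 41, 83, 36, 83]
  [70, 84, 84, 84, 55, 75]
  [84, 70, 84, 84, 55, 88]
  [81, 44, 36, 81, 36, 81]
  [41, 70, 70, 41, 55, 44]
T^⊗4:
  [83, 84, 84, 84, 55, 83]
  [83, 83, 83, 41, 55, 46]
  [84, 70, 84, 84, 55, 84]
  [84, 84, 84, 84, 55, 75]
  [81, 81, 81, 41, 55, 46]
  [70, 44, 41, 70, 41, 70]
Key observation: the optimum is the walk 3->2->3->2->3, with weight 97 min 84 min 97 min 84 = 84.
Optimal value attained by: walk 3->2->3->2->3.
Answer: (T^⊗4)[3][3] = 84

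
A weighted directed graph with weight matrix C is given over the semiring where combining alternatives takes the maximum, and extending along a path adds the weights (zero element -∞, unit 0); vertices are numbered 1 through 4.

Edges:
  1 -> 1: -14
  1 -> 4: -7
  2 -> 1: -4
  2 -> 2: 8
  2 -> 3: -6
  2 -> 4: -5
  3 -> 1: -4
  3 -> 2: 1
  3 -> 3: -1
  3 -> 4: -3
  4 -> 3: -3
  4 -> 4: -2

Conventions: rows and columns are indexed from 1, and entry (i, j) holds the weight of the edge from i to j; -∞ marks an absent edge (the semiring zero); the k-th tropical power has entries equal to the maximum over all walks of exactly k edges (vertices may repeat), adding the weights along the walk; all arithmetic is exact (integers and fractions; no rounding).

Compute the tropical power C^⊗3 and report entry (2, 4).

C^⊗2:
  [-28, -∞, -10, -9]
  [4, 16, 2, 3]
  [-3, 9, -2, -4]
  [-7, -2, -4, -4]
C^⊗3:
  [-14, -9, -11, -11]
  [12, 24, 10, 11]
  [5, 17, 3, 4]
  [-6, 6, -5, -6]
Key observation: the optimum is the walk 2->2->2->4, with weight 8 + 8 + (-5) = 11.
Optimal value attained by: walk 2->2->2->4.
Answer: (C^⊗3)[2][4] = 11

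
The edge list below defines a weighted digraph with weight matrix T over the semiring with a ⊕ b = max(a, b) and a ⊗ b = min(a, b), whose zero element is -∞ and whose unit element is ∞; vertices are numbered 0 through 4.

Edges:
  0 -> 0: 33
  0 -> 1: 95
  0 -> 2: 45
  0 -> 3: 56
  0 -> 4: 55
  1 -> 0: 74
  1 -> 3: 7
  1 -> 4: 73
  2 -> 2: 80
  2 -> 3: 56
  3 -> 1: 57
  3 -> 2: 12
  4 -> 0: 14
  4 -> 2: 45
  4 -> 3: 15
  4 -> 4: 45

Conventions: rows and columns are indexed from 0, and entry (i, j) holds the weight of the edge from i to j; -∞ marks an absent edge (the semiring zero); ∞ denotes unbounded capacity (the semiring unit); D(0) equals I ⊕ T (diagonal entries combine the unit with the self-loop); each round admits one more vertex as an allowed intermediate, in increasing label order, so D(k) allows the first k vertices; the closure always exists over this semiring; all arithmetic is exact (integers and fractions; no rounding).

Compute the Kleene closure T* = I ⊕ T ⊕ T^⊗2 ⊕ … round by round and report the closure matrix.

D(0):
  [∞, 95, 45, 56, 55]
  [74, ∞, -∞, 7, 73]
  [-∞, -∞, ∞, 56, -∞]
  [-∞, 57, 12, ∞, -∞]
  [14, -∞, 45, 15, ∞]
D(1):
  [∞, 95, 45, 56, 55]
  [74, ∞, 45, 56, 73]
  [-∞, -∞, ∞, 56, -∞]
  [-∞, 57, 12, ∞, -∞]
  [14, 14, 45, 15, ∞]
D(2):
  [∞, 95, 45, 56, 73]
  [74, ∞, 45, 56, 73]
  [-∞, -∞, ∞, 56, -∞]
  [57, 57, 45, ∞, 57]
  [14, 14, 45, 15, ∞]
D(3):
  [∞, 95, 45, 56, 73]
  [74, ∞, 45, 56, 73]
  [-∞, -∞, ∞, 56, -∞]
  [57, 57, 45, ∞, 57]
  [14, 14, 45, 45, ∞]
D(4):
  [∞, 95, 45, 56, 73]
  [74, ∞, 45, 56, 73]
  [56, 56, ∞, 56, 56]
  [57, 57, 45, ∞, 57]
  [45, 45, 45, 45, ∞]
D(5):
  [∞, 95, 45, 56, 73]
  [74, ∞, 45, 56, 73]
  [56, 56, ∞, 56, 56]
  [57, 57, 45, ∞, 57]
  [45, 45, 45, 45, ∞]
Answer: T* = [[∞, 95, 45, 56, 73], [74, ∞, 45, 56, 73], [56, 56, ∞, 56, 56], [57, 57, 45, ∞, 57], [45, 45, 45, 45, ∞]]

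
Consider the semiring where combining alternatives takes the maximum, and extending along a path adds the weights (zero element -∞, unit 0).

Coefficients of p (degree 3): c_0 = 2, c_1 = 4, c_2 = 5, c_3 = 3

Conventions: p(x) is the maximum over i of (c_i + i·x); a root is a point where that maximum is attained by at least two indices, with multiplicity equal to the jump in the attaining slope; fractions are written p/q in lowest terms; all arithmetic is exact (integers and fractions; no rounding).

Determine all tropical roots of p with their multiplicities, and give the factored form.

hull edge (i=0, c=2) to (i=1, c=4): slope 2, span 1
hull edge (i=1, c=4) to (i=2, c=5): slope 1, span 1
hull edge (i=2, c=5) to (i=3, c=3): slope -2, span 1
Factored form: p(x) = 3 ⊗ (x ⊕ (-2)) ⊗ (x ⊕ (-1)) ⊗ (x ⊕ 2)
Answer: roots = -2 (mult 1), -1 (mult 1), 2 (mult 1)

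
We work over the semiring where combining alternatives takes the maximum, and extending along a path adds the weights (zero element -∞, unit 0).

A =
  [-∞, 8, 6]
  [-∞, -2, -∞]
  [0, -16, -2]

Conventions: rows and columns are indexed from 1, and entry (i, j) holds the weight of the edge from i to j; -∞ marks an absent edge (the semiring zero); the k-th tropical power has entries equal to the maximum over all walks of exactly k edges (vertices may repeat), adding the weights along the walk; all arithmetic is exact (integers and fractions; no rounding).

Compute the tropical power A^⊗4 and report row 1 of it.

A^⊗2:
  [6, 6, 4]
  [-∞, -4, -∞]
  [-2, 8, 6]
A^⊗3:
  [4, 14, 12]
  [-∞, -6, -∞]
  [6, 6, 4]
A^⊗4:
  [12, 12, 10]
  [-∞, -8, -∞]
  [4, 14, 12]
Answer: row 1 of A^⊗4 = [12, 12, 10]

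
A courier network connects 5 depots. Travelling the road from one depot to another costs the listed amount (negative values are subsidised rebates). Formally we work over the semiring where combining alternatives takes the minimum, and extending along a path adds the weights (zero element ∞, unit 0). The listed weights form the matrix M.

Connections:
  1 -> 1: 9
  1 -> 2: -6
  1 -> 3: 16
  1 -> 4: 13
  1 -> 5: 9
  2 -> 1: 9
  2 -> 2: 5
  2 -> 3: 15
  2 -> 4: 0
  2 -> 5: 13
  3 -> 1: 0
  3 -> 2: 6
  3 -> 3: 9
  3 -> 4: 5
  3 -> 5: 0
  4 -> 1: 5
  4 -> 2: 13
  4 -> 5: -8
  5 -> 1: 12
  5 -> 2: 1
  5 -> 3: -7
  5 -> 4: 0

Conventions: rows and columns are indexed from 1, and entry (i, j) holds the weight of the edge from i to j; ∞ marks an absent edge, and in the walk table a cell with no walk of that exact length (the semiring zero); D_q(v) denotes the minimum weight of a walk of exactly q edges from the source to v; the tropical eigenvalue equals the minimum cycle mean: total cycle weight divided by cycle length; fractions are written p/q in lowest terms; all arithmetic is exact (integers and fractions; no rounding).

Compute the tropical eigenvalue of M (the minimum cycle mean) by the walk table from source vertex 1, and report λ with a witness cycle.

q=0: [0, ∞, ∞, ∞, ∞]
q=1: [9, -6, 16, 13, 9]
q=2: [3, -1, 2, -6, 5]
q=3: [-1, -3, -2, -1, -14]
q=4: [-2, -13, -21, -14, -9]
q=5: [-21, -15, -16, -16, -22]
Optimal cycle mean attained by: cycle 1->2->4->5->3->1, total (-6) + 0 + (-8) + (-7) + 0, length 5.
Answer: λ = -21/5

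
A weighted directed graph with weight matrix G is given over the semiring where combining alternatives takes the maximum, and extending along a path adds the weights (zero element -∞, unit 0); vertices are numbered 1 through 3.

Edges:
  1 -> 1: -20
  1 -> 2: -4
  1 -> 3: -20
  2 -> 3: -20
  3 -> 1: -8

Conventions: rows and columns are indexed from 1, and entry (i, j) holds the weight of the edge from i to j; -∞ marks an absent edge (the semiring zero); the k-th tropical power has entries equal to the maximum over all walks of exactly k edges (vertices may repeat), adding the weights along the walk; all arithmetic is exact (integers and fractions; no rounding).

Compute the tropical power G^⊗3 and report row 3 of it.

G^⊗2:
  [-28, -24, -24]
  [-28, -∞, -∞]
  [-28, -12, -28]
G^⊗3:
  [-32, -32, -44]
  [-48, -32, -48]
  [-36, -32, -32]
Answer: row 3 of G^⊗3 = [-36, -32, -32]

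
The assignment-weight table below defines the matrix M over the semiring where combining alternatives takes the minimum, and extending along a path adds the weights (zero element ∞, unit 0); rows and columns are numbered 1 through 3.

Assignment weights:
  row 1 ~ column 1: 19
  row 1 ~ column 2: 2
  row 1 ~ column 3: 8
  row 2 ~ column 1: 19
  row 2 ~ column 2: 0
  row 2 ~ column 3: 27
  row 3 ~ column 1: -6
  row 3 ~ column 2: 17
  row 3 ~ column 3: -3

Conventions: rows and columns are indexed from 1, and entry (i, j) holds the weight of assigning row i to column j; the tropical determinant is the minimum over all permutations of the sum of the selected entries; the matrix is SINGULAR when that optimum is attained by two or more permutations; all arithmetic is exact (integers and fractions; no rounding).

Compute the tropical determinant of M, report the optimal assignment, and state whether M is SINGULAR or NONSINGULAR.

σ = (1, 2, 3): 19 + 0 + (-3) = 16
σ = (1, 3, 2): 19 + 27 + 17 = 63
σ = (2, 1, 3): 2 + 19 + (-3) = 18
σ = (2, 3, 1): 2 + 27 + (-6) = 23
σ = (3, 1, 2): 8 + 19 + 17 = 44
σ = (3, 2, 1): 8 + 0 + (-6) = 2
Optimal value attained by: σ = (3, 2, 1).
Answer: det⊕(M) = 2; verdict: NONSINGULAR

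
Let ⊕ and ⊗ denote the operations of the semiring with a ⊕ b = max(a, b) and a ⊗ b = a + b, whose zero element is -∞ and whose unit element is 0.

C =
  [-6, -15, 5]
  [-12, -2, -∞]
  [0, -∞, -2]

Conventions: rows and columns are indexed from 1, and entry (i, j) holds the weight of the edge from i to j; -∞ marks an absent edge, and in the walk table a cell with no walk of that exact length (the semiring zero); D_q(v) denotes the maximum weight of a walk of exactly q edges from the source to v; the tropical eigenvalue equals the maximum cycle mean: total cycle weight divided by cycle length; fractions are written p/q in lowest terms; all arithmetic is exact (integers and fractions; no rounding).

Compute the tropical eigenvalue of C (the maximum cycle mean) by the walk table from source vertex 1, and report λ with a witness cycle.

q=0: [0, -∞, -∞]
q=1: [-6, -15, 5]
q=2: [5, -17, 3]
q=3: [3, -10, 10]
Optimal cycle mean attained by: cycle 1->3->1, total 5 + 0, length 2.
Answer: λ = 5/2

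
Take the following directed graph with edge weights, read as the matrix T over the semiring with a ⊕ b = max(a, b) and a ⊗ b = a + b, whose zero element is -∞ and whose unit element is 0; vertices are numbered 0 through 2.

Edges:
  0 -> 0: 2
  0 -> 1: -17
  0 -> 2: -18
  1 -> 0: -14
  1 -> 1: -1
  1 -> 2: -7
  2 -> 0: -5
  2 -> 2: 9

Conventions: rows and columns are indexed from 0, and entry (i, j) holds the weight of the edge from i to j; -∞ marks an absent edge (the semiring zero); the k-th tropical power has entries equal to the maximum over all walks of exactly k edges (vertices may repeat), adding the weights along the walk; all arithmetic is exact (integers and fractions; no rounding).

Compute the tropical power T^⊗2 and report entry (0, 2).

T^⊗2:
  [4, -15, -9]
  [-12, -2, 2]
  [4, -22, 18]
Key observation: the optimum is the walk 0->2->2, with weight (-18) + 9 = -9.
Optimal value attained by: walk 0->2->2.
Answer: (T^⊗2)[0][2] = -9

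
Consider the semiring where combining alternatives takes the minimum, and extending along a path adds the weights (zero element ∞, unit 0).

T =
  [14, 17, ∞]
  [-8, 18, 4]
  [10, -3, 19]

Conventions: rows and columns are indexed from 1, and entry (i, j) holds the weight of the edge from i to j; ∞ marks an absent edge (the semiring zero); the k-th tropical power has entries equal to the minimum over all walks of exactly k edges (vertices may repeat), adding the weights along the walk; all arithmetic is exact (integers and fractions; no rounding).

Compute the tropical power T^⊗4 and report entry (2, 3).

T^⊗2:
  [9, 31, 21]
  [6, 1, 22]
  [-11, 15, 1]
T^⊗3:
  [23, 18, 35]
  [-7, 19, 5]
  [3, -2, 19]
T^⊗4:
  [10, 32, 22]
  [7, 2, 23]
  [-10, 16, 2]
Key observation: the optimum is the walk 2->2->3->2->3, with weight 18 + 4 + (-3) + 4 = 23.
Optimal value attained by: walk 2->2->3->2->3.
Answer: (T^⊗4)[2][3] = 23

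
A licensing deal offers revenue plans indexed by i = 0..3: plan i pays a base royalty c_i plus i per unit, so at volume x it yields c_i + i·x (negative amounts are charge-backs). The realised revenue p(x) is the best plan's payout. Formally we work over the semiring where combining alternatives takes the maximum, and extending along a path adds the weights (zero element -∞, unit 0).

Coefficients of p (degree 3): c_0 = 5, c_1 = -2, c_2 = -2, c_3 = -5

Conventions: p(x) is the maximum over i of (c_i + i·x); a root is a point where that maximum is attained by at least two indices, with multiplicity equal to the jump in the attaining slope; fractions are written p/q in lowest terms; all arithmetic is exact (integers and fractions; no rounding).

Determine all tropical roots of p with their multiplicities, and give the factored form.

hull edge (i=0, c=5) to (i=3, c=-5): slope -10/3, span 3
Factored form: p(x) = -5 ⊗ (x ⊕ 10/3) ⊗ (x ⊕ 10/3) ⊗ (x ⊕ 10/3)
Answer: roots = 10/3 (mult 3)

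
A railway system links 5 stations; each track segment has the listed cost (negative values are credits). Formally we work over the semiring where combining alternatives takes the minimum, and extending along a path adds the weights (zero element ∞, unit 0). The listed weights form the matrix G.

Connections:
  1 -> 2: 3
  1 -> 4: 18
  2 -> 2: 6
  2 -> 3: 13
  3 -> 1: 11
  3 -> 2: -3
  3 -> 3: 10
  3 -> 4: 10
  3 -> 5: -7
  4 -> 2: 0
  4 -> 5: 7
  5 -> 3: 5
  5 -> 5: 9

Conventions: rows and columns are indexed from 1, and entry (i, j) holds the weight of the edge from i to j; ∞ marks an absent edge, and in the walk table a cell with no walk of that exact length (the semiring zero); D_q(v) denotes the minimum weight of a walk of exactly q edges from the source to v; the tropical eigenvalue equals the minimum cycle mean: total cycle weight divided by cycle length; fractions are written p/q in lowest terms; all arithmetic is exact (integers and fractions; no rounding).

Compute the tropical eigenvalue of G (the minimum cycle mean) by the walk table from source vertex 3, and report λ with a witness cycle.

q=0: [∞, ∞, 0, ∞, ∞]
q=1: [11, -3, 10, 10, -7]
q=2: [21, 3, -2, 20, 2]
q=3: [9, -5, 7, 8, -9]
q=4: [18, 1, -4, 17, 0]
q=5: [7, -7, 5, 6, -11]
Optimal cycle mean attained by: cycle 3->5->3, total (-7) + 5, length 2.
Answer: λ = -1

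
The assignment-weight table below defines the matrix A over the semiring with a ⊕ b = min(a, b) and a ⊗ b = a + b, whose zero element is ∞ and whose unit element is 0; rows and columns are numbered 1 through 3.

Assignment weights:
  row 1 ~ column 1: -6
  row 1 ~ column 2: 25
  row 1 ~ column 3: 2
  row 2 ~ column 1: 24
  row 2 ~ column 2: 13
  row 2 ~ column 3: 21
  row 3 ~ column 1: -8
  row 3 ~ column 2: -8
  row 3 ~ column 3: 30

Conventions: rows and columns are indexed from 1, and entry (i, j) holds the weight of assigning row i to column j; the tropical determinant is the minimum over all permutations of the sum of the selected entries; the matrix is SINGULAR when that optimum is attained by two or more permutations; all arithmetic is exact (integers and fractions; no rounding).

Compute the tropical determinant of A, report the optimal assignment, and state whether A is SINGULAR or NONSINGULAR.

σ = (1, 2, 3): (-6) + 13 + 30 = 37
σ = (1, 3, 2): (-6) + 21 + (-8) = 7
σ = (2, 1, 3): 25 + 24 + 30 = 79
σ = (2, 3, 1): 25 + 21 + (-8) = 38
σ = (3, 1, 2): 2 + 24 + (-8) = 18
σ = (3, 2, 1): 2 + 13 + (-8) = 7
Optimal value attained by: σ = (1, 3, 2).
Answer: det⊕(A) = 7; verdict: SINGULAR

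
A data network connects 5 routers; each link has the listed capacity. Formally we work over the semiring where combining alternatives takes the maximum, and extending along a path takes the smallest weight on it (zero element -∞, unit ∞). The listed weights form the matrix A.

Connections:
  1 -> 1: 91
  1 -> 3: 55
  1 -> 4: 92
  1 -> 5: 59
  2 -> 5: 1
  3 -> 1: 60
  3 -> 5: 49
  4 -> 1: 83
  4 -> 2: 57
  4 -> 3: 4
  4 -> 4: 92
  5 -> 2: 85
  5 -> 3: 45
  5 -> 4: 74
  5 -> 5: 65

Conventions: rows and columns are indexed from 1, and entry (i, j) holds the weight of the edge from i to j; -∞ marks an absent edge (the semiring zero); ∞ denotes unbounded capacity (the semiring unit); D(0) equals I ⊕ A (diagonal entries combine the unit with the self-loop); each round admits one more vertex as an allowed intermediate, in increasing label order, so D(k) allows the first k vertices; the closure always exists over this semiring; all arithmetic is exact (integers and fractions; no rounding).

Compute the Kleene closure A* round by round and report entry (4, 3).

D(0):
  [∞, -∞, 55, 92, 59]
  [-∞, ∞, -∞, -∞, 1]
  [60, -∞, ∞, -∞, 49]
  [83, 57, 4, ∞, -∞]
  [-∞, 85, 45, 74, ∞]
D(1):
  [∞, -∞, 55, 92, 59]
  [-∞, ∞, -∞, -∞, 1]
  [60, -∞, ∞, 60, 59]
  [83, 57, 55, ∞, 59]
  [-∞, 85, 45, 74, ∞]
D(2):
  [∞, -∞, 55, 92, 59]
  [-∞, ∞, -∞, -∞, 1]
  [60, -∞, ∞, 60, 59]
  [83, 57, 55, ∞, 59]
  [-∞, 85, 45, 74, ∞]
D(3):
  [∞, -∞, 55, 92, 59]
  [-∞, ∞, -∞, -∞, 1]
  [60, -∞, ∞, 60, 59]
  [83, 57, 55, ∞, 59]
  [45, 85, 45, 74, ∞]
D(4):
  [∞, 57, 55, 92, 59]
  [-∞, ∞, -∞, -∞, 1]
  [60, 57, ∞, 60, 59]
  [83, 57, 55, ∞, 59]
  [74, 85, 55, 74, ∞]
D(5):
  [∞, 59, 55, 92, 59]
  [1, ∞, 1, 1, 1]
  [60, 59, ∞, 60, 59]
  [83, 59, 55, ∞, 59]
  [74, 85, 55, 74, ∞]
Answer: A*[4][3] = 55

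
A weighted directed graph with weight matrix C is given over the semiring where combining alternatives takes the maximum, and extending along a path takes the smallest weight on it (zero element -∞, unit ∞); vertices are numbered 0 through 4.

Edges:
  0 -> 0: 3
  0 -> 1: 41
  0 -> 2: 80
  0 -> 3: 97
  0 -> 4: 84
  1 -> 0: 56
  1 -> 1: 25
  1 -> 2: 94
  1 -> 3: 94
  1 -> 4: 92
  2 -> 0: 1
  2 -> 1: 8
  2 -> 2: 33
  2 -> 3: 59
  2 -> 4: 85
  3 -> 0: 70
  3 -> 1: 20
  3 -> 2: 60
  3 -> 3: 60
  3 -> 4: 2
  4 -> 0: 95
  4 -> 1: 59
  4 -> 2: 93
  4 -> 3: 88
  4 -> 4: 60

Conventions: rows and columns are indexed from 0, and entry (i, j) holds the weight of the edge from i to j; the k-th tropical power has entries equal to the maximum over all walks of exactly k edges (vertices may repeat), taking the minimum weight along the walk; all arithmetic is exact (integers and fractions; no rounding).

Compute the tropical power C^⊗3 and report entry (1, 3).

C^⊗2:
  [84, 59, 84, 84, 80]
  [92, 59, 92, 88, 85]
  [85, 59, 85, 85, 60]
  [60, 41, 70, 70, 70]
  [70, 59, 80, 95, 85]
C^⊗3:
  [80, 59, 80, 84, 84]
  [85, 59, 85, 92, 85]
  [70, 59, 80, 85, 85]
  [70, 59, 70, 70, 70]
  [85, 59, 85, 85, 80]
Key observation: the optimum is the walk 1->4->0->3, with weight 92 min 95 min 97 = 92.
Optimal value attained by: walk 1->4->0->3.
Answer: (C^⊗3)[1][3] = 92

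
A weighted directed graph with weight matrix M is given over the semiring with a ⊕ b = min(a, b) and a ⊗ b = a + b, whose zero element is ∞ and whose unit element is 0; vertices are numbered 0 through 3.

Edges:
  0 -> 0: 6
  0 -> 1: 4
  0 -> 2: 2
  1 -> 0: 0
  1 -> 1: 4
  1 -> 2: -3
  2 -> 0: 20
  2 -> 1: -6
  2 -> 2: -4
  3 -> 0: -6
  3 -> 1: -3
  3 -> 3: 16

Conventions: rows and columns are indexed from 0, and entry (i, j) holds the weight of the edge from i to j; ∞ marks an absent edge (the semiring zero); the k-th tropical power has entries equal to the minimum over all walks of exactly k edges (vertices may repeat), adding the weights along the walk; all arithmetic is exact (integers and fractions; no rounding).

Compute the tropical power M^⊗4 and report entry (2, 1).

M^⊗2:
  [4, -4, -2, ∞]
  [4, -9, -7, ∞]
  [-6, -10, -9, ∞]
  [-3, -2, -6, 32]
M^⊗3:
  [-4, -8, -7, ∞]
  [-9, -13, -12, ∞]
  [-10, -15, -13, ∞]
  [-2, -12, -10, 48]
M^⊗4:
  [-8, -13, -11, ∞]
  [-13, -18, -16, ∞]
  [-15, -19, -18, ∞]
  [-12, -16, -15, 64]
Key observation: the optimum is the walk 2->1->2->2->1, with weight (-6) + (-3) + (-4) + (-6) = -19.
Optimal value attained by: walk 2->1->2->2->1.
Answer: (M^⊗4)[2][1] = -19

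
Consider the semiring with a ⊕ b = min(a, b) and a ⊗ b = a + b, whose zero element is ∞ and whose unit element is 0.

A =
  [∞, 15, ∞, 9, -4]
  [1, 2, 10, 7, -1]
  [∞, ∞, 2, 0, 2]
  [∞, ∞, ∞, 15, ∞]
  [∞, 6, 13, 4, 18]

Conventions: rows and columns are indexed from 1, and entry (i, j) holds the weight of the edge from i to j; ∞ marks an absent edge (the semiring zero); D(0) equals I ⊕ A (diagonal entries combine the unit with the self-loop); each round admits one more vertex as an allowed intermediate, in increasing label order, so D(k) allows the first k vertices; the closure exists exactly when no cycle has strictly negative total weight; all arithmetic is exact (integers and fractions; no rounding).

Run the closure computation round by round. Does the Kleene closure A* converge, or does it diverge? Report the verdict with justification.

D(0):
  [0, 15, ∞, 9, -4]
  [1, 0, 10, 7, -1]
  [∞, ∞, 0, 0, 2]
  [∞, ∞, ∞, 0, ∞]
  [∞, 6, 13, 4, 0]
D(1):
  [0, 15, ∞, 9, -4]
  [1, 0, 10, 7, -3]
  [∞, ∞, 0, 0, 2]
  [∞, ∞, ∞, 0, ∞]
  [∞, 6, 13, 4, 0]
D(2):
  [0, 15, 25, 9, -4]
  [1, 0, 10, 7, -3]
  [∞, ∞, 0, 0, 2]
  [∞, ∞, ∞, 0, ∞]
  [7, 6, 13, 4, 0]
D(3):
  [0, 15, 25, 9, -4]
  [1, 0, 10, 7, -3]
  [∞, ∞, 0, 0, 2]
  [∞, ∞, ∞, 0, ∞]
  [7, 6, 13, 4, 0]
D(4):
  [0, 15, 25, 9, -4]
  [1, 0, 10, 7, -3]
  [∞, ∞, 0, 0, 2]
  [∞, ∞, ∞, 0, ∞]
  [7, 6, 13, 4, 0]
D(5):
  [0, 2, 9, 0, -4]
  [1, 0, 10, 1, -3]
  [9, 8, 0, 0, 2]
  [∞, ∞, ∞, 0, ∞]
  [7, 6, 13, 4, 0]
Key observation: every diagonal entry stays at the unit through all rounds, so no improving cycle exists.
Answer: CONVERGES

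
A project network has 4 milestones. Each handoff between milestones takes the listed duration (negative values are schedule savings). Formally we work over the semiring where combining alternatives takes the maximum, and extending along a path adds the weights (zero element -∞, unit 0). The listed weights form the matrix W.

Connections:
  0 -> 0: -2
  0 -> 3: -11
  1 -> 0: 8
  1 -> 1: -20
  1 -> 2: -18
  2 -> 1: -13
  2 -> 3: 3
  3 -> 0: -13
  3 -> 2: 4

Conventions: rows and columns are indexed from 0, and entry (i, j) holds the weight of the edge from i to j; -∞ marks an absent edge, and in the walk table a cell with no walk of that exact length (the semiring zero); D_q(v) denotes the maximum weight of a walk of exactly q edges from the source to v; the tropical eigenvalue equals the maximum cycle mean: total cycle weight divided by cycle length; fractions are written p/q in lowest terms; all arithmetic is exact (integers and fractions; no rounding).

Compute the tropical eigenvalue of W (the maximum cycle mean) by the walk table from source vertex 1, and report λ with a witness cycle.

q=0: [-∞, 0, -∞, -∞]
q=1: [8, -20, -18, -∞]
q=2: [6, -31, -38, -3]
q=3: [4, -51, 1, -5]
q=4: [2, -12, -1, 4]
Optimal cycle mean attained by: cycle 2->3->2, total 3 + 4, length 2.
Answer: λ = 7/2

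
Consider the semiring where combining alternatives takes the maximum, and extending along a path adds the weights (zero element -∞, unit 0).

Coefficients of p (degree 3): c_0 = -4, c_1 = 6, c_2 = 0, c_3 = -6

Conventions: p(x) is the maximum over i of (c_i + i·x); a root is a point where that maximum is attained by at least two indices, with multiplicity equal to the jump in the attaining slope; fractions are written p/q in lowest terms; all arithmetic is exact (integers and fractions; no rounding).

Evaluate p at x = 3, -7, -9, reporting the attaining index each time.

p(3) = max(-4+0·3=-4, 6+1·3=9, 0+2·3=6, -6+3·3=3) = 9 (attained by i=1)
p(-7) = max(-4+0·(-7)=-4, 6+1·(-7)=-1, 0+2·(-7)=-14, -6+3·(-7)=-27) = -1 (attained by i=1)
p(-9) = max(-4+0·(-9)=-4, 6+1·(-9)=-3, 0+2·(-9)=-18, -6+3·(-9)=-33) = -3 (attained by i=1)
Answer: p(3) = 9; p(-7) = -1; p(-9) = -3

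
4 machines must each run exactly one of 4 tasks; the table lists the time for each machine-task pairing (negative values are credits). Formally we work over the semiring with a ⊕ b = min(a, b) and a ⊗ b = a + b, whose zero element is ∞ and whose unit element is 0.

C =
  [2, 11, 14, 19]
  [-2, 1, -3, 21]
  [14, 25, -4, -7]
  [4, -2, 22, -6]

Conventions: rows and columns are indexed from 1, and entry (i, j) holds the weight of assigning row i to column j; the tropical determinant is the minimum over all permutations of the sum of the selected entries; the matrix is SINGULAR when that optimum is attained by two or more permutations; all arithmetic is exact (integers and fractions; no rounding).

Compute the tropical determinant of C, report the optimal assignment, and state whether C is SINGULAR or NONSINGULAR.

σ = (1, 2, 3, 4): 2 + 1 + (-4) + (-6) = -7
σ = (1, 2, 4, 3): 2 + 1 + (-7) + 22 = 18
σ = (1, 3, 2, 4): 2 + (-3) + 25 + (-6) = 18
σ = (1, 3, 4, 2): 2 + (-3) + (-7) + (-2) = -10
σ = (1, 4, 2, 3): 2 + 21 + 25 + 22 = 70
σ = (1, 4, 3, 2): 2 + 21 + (-4) + (-2) = 17
σ = (2, 1, 3, 4): 11 + (-2) + (-4) + (-6) = -1
σ = (2, 1, 4, 3): 11 + (-2) + (-7) + 22 = 24
σ = (2, 3, 1, 4): 11 + (-3) + 14 + (-6) = 16
σ = (2, 3, 4, 1): 11 + (-3) + (-7) + 4 = 5
σ = (2, 4, 1, 3): 11 + 21 + 14 + 22 = 68
σ = (2, 4, 3, 1): 11 + 21 + (-4) + 4 = 32
σ = (3, 1, 2, 4): 14 + (-2) + 25 + (-6) = 31
σ = (3, 1, 4, 2): 14 + (-2) + (-7) + (-2) = 3
σ = (3, 2, 1, 4): 14 + 1 + 14 + (-6) = 23
σ = (3, 2, 4, 1): 14 + 1 + (-7) + 4 = 12
σ = (3, 4, 1, 2): 14 + 21 + 14 + (-2) = 47
σ = (3, 4, 2, 1): 14 + 21 + 25 + 4 = 64
σ = (4, 1, 2, 3): 19 + (-2) + 25 + 22 = 64
σ = (4, 1, 3, 2): 19 + (-2) + (-4) + (-2) = 11
σ = (4, 2, 1, 3): 19 + 1 + 14 + 22 = 56
σ = (4, 2, 3, 1): 19 + 1 + (-4) + 4 = 20
σ = (4, 3, 1, 2): 19 + (-3) + 14 + (-2) = 28
σ = (4, 3, 2, 1): 19 + (-3) + 25 + 4 = 45
Optimal value attained by: σ = (1, 3, 4, 2).
Answer: det⊕(C) = -10; verdict: NONSINGULAR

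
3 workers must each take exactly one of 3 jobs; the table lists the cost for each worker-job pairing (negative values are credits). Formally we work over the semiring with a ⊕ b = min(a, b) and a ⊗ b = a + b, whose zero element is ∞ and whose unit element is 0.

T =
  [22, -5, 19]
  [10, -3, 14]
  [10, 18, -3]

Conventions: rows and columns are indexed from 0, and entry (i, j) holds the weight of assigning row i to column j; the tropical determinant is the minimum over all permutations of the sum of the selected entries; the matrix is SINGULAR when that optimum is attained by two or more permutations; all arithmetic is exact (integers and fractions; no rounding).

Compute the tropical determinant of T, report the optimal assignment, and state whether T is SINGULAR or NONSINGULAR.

σ = (0, 1, 2): 22 + (-3) + (-3) = 16
σ = (0, 2, 1): 22 + 14 + 18 = 54
σ = (1, 0, 2): (-5) + 10 + (-3) = 2
σ = (1, 2, 0): (-5) + 14 + 10 = 19
σ = (2, 0, 1): 19 + 10 + 18 = 47
σ = (2, 1, 0): 19 + (-3) + 10 = 26
Optimal value attained by: σ = (1, 0, 2).
Answer: det⊕(T) = 2; verdict: NONSINGULAR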